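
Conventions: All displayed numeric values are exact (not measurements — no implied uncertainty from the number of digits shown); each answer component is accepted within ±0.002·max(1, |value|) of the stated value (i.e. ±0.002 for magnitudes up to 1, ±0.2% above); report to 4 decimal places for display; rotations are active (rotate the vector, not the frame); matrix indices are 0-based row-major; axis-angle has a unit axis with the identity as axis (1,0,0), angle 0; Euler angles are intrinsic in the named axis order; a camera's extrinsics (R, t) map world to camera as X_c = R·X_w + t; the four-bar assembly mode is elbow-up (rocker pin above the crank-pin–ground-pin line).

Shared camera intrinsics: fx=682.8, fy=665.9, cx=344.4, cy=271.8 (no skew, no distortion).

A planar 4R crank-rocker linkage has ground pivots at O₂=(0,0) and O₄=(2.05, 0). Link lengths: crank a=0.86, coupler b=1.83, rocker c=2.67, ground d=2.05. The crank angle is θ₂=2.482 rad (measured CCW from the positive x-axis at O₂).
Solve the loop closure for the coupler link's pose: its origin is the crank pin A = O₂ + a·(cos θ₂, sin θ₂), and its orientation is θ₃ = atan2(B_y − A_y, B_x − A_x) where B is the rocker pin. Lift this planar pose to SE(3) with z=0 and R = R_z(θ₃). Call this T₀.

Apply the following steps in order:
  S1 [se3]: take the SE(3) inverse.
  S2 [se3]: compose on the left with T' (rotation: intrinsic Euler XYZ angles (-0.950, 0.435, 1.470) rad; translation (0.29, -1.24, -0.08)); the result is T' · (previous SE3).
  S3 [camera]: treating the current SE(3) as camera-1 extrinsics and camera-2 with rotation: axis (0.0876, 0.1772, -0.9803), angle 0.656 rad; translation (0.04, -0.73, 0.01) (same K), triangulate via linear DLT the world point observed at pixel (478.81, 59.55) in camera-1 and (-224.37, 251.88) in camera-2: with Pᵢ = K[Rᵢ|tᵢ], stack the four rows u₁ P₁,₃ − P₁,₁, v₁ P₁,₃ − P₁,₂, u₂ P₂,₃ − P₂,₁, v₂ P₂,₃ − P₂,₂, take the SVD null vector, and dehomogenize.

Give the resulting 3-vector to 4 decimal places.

source (fourbar_fk): coupler pose = R=[0.5557 -0.8314 0.0000; 0.8314 0.5557 0.0000; 0.0000 0.0000 1.0000], t=(-0.6796, 0.5270, 0.0000)
after S1 (invert_se3): R=[0.5557 0.8314 0.0000; -0.8314 0.5557 -0.0000; 0.0000 0.0000 1.0000], t=(-0.0604, -0.8579, 0.0000)
after S2 (compose_se3): R=[0.8008 -0.4256 0.4214; -0.0297 0.6745 0.7377; -0.5982 -0.6033 0.5275], t=(1.0585, -1.6157, -0.1686)
after S3 (triangulate): (-1.8548, -0.3574, 1.5820)

result = (-1.8548, -0.3574, 1.5820)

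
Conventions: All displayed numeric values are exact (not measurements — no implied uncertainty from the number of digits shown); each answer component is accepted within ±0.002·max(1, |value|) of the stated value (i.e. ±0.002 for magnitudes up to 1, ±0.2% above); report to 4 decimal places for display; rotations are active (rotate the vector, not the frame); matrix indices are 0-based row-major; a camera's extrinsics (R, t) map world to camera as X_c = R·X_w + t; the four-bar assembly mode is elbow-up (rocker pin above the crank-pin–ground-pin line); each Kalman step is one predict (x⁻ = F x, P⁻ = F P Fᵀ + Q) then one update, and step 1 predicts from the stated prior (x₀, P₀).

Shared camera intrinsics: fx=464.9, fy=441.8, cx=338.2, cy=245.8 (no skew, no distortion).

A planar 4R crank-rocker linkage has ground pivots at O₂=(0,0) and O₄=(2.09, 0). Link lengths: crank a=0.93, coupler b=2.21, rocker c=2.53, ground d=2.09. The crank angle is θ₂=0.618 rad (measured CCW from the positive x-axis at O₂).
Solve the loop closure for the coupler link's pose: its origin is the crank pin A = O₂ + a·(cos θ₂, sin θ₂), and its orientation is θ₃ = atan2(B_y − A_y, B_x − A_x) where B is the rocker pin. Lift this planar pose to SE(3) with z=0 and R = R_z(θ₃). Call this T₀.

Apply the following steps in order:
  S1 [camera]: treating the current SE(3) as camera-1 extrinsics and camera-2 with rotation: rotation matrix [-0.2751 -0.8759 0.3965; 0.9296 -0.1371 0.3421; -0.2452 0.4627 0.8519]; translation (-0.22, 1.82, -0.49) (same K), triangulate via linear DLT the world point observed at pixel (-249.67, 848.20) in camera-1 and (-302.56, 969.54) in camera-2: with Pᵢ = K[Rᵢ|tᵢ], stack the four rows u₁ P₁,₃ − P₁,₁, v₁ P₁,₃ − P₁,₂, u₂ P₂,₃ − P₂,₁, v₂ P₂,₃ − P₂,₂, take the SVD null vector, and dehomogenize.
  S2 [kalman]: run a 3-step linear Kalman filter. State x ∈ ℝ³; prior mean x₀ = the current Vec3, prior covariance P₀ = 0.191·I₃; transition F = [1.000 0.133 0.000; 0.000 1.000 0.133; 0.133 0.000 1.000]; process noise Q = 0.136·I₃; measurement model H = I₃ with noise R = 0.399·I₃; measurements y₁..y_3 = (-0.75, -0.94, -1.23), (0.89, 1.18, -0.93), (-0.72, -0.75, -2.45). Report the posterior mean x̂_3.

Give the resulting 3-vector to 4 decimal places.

source (fourbar_fk): coupler pose = R=[0.4536 -0.8912 0.0000; 0.8912 0.4536 0.0000; 0.0000 0.0000 1.0000], t=(0.7580, 0.5388, 0.0000)
after S1 (triangulate): (-0.4089, 1.5604, 0.6470)
after S2 (kf_track): (-0.2705, -0.0204, -1.4467)

result = (-0.2705, -0.0204, -1.4467)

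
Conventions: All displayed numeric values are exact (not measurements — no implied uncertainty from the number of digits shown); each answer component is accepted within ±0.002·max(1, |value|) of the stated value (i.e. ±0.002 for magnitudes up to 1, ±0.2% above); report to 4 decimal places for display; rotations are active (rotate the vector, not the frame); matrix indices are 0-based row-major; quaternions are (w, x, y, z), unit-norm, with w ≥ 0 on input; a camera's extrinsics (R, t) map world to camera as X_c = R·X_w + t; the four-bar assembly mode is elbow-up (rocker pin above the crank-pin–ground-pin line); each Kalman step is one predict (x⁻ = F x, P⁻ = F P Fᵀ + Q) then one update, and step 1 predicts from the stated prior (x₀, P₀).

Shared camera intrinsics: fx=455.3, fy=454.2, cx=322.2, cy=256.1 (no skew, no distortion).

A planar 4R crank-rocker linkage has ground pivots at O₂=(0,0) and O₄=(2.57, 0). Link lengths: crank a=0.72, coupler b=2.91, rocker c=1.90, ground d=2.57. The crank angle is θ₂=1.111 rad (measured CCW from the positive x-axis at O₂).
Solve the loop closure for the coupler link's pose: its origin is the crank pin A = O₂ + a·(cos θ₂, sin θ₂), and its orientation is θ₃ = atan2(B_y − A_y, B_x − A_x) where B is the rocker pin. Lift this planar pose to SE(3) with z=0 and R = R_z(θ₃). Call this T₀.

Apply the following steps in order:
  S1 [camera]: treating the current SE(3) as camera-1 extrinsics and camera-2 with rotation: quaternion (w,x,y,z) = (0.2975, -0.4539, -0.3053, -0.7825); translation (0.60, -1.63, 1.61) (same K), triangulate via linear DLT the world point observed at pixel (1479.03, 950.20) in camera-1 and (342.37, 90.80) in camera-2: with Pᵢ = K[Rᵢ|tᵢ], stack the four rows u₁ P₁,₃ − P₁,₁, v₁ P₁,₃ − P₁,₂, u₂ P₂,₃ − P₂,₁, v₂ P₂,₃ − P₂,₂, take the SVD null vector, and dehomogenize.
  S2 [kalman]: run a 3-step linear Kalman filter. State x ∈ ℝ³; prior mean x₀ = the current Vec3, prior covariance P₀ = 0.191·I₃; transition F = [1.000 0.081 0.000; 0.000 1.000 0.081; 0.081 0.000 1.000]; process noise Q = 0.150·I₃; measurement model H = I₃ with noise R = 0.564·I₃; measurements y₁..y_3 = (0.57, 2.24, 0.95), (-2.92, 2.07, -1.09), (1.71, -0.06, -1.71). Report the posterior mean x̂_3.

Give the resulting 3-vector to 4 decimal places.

result = (0.4913, 0.7189, -0.5856)

source (fourbar_fk): coupler pose = R=[0.9089 -0.4170 0.0000; 0.4170 0.9089 0.0000; 0.0000 0.0000 1.0000], t=(0.3195, 0.6452, 0.0000)
after S1 (triangulate): (1.7386, -0.1962, 0.7799)
after S2 (kf_track): (0.4913, 0.7189, -0.5856)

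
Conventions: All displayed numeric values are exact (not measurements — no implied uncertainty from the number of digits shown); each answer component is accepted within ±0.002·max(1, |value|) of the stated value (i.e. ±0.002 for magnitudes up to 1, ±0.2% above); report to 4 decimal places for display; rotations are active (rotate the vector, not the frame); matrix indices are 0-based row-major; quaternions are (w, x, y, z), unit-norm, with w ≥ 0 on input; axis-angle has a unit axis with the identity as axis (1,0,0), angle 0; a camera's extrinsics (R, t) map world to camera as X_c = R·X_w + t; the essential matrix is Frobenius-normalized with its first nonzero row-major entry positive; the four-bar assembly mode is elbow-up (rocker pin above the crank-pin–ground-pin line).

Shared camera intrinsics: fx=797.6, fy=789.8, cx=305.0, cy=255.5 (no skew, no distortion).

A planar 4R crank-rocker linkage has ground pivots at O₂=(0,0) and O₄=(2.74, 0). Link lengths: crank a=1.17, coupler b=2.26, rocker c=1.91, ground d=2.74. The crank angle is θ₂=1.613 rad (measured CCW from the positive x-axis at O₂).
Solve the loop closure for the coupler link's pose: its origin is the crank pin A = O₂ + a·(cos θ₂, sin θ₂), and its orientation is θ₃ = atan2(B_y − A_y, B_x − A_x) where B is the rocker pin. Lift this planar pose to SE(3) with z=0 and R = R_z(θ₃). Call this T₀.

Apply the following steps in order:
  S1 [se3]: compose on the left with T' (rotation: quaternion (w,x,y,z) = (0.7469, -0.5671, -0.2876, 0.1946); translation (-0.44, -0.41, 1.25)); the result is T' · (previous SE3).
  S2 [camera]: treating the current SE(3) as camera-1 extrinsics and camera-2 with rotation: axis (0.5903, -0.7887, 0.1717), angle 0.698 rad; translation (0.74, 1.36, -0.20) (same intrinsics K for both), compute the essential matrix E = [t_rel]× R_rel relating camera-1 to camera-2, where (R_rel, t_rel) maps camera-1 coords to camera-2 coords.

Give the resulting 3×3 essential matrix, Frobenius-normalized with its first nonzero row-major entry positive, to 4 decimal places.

source (fourbar_fk): coupler pose = R=[0.9594 -0.2820 0.0000; 0.2820 0.9594 0.0000; 0.0000 0.0000 1.0000], t=(-0.0494, 1.1690, 0.0000)
after S1 (compose_se3): R=[0.7381 -0.1799 -0.6503; 0.6711 0.0957 0.7352; -0.0700 -0.9790 0.1914], t=(-0.4360, -0.1119, 0.1186)
after S2 (essential): [0.0907 -0.5190 0.1779; -0.0247 0.4284 -0.0970; 0.4965 0.2001 0.4590]

matrix = [0.0907 -0.5190 0.1779; -0.0247 0.4284 -0.0970; 0.4965 0.2001 0.4590]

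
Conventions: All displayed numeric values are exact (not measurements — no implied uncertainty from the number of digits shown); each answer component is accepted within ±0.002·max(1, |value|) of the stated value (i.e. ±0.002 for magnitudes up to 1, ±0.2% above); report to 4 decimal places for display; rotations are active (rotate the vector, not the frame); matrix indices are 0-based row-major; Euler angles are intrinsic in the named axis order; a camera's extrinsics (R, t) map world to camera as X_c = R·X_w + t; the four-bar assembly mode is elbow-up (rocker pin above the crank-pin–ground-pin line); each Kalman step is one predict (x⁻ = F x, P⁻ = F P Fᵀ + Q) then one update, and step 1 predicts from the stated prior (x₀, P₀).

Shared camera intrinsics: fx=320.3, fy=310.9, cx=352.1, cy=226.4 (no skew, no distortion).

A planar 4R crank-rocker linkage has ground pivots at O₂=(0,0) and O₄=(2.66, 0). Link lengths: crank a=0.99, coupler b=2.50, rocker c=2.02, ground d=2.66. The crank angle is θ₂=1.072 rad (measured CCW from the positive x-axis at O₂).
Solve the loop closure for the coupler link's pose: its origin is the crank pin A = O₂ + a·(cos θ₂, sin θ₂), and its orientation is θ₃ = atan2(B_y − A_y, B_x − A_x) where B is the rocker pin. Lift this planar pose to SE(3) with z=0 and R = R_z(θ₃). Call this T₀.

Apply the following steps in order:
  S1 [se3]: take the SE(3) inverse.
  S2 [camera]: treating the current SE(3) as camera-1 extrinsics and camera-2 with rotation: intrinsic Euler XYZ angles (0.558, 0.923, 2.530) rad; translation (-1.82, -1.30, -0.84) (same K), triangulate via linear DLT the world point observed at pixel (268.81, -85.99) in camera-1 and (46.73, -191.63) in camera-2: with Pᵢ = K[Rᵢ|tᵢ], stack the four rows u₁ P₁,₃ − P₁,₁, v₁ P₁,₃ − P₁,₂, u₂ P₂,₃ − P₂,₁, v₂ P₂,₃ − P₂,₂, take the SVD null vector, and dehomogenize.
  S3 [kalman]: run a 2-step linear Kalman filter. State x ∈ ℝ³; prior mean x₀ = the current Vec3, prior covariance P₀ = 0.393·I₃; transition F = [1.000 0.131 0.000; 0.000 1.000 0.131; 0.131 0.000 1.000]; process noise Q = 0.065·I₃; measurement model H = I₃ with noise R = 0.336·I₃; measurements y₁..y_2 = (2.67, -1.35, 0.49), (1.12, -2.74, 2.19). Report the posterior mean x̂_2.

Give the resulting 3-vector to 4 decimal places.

source (fourbar_fk): coupler pose = R=[0.8878 -0.4601 0.0000; 0.4601 0.8878 0.0000; 0.0000 0.0000 1.0000], t=(0.4736, 0.8694, 0.0000)
after S1 (invert_se3): R=[0.8878 0.4601 0.0000; -0.4601 0.8878 0.0000; 0.0000 0.0000 1.0000], t=(-0.8205, -0.5540, 0.0000)
after S2 (triangulate): (0.8438, -0.7488, 1.5994)
after S3 (kf_track): (1.4022, -1.6662, 1.5960)

result = (1.4022, -1.6662, 1.5960)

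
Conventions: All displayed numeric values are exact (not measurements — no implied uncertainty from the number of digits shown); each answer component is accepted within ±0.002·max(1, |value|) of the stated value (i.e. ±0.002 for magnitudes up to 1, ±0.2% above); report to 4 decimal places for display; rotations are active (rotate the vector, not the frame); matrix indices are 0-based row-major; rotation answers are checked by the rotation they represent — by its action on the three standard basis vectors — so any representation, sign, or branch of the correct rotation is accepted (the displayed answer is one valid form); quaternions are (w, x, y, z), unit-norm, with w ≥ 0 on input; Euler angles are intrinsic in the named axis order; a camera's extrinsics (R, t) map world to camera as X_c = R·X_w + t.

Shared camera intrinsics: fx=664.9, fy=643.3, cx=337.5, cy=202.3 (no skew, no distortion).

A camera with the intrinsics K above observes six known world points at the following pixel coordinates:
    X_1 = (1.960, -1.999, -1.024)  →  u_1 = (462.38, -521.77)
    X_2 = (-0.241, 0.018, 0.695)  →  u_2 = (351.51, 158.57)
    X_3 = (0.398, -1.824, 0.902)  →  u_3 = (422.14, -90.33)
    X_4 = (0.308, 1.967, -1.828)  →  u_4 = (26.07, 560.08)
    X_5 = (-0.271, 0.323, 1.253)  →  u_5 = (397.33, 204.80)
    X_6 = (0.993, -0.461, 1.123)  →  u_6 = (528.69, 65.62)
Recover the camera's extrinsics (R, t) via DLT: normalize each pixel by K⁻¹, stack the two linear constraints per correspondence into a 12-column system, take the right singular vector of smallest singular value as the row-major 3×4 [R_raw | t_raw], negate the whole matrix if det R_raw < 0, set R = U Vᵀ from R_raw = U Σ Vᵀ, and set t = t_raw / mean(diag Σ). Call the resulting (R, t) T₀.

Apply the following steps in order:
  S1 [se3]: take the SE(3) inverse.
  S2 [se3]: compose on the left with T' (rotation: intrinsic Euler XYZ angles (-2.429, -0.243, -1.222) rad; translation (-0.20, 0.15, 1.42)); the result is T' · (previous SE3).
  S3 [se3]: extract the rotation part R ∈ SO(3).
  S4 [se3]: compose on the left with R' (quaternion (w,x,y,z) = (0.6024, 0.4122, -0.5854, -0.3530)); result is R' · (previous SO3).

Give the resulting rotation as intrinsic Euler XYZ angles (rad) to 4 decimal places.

rotation (euler_xyz) = (-1.9571, 0.9358, -1.4692)

source (pnp_recover): camera pose = R=[0.7361 0.0494 0.6750; -0.1418 0.9864 0.0825; -0.6618 -0.1565 0.7331], t=(-0.1900, -0.4400, 4.2000)
after S1 (invert_se3): R=[0.7361 -0.1418 -0.6618; 0.0494 0.9864 -0.1565; 0.6750 0.0825 0.7331], t=(2.8571, 1.1007, -2.9146)
after S2 (compose_se3): R=[0.1268 0.8329 -0.5387; 0.9859 -0.1654 -0.0236; -0.1088 -0.5281 -0.8422], t=(2.4531, 0.3638, 4.7040)
after S3 (rot_of_se3): [0.1268 0.8329 -0.5387; 0.9859 -0.1654 -0.0236; -0.1088 -0.5281 -0.8422]
after S4 (compose_so3): [0.0602 0.5902 0.8050; 0.2992 -0.7801 0.5495; 0.9523 0.2078 -0.2235]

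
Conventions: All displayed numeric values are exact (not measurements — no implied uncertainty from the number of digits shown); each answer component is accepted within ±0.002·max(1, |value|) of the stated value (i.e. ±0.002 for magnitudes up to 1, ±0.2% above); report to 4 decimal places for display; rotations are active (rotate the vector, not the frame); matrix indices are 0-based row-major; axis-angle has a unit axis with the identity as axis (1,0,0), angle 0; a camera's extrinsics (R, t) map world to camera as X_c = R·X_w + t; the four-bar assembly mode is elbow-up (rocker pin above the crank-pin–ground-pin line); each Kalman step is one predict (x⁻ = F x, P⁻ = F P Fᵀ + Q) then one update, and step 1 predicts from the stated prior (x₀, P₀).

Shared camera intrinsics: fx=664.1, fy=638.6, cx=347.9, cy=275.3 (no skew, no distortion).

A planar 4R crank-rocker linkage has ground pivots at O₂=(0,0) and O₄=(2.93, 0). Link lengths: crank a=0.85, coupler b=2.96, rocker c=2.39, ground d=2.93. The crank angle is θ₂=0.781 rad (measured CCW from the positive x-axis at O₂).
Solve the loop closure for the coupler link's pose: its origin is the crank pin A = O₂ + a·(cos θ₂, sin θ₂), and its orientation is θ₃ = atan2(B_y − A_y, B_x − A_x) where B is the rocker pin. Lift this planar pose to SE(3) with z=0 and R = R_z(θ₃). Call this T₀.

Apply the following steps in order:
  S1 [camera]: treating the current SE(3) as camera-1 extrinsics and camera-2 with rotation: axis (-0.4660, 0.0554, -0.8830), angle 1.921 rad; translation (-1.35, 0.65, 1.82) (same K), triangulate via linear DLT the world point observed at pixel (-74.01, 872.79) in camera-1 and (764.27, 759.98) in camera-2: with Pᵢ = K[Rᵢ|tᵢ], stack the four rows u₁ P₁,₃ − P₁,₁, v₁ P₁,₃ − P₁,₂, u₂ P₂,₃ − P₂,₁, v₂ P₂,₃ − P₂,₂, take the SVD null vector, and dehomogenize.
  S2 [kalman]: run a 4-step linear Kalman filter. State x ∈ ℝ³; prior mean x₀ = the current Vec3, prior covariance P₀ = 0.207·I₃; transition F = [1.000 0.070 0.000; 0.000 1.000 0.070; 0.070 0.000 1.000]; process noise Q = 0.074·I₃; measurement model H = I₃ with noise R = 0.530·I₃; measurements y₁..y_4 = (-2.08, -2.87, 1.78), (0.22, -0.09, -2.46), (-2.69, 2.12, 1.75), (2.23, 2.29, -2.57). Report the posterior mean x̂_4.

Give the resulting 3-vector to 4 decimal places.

source (fourbar_fk): coupler pose = R=[0.7961 -0.6052 0.0000; 0.6052 0.7961 0.0000; 0.0000 0.0000 1.0000], t=(0.6037, 0.5984, 0.0000)
after S1 (triangulate): (-0.7427, 1.7561, 1.6533)
after S2 (kf_track): (-0.1944, 1.2960, -0.3178)

result = (-0.1944, 1.2960, -0.3178)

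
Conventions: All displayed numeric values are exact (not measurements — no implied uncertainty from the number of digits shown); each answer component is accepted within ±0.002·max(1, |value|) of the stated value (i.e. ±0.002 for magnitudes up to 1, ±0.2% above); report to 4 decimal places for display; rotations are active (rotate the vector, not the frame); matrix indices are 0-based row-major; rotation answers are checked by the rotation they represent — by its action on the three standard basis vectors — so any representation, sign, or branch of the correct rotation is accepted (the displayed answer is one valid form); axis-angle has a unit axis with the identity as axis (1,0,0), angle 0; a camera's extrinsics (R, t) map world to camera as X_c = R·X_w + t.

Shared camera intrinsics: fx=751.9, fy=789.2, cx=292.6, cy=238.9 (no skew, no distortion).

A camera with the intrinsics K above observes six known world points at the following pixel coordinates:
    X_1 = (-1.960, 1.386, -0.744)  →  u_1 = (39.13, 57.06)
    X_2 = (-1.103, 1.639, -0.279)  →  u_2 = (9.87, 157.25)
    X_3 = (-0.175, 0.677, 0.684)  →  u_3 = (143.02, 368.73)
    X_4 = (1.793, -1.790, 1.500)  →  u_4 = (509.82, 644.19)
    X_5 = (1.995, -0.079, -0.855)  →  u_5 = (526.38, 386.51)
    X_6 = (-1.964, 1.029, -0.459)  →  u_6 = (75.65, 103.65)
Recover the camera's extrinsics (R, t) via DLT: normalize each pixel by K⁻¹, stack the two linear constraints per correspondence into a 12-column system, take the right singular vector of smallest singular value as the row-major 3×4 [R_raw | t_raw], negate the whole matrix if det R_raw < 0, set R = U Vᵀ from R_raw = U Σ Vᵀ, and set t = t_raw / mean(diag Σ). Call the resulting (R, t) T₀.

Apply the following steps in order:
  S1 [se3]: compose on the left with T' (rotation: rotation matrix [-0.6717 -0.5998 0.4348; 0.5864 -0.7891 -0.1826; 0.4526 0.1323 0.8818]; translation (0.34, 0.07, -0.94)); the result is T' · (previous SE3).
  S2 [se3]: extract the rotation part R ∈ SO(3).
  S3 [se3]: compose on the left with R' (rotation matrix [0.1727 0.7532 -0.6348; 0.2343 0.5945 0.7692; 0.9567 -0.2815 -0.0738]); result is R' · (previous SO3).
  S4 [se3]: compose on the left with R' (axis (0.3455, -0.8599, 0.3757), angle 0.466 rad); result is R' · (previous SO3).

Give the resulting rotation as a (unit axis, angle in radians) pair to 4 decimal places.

source (pnp_recover): camera pose = R=[0.4494 -0.8202 -0.3541; 0.4824 -0.1108 0.8689; -0.7519 -0.5613 0.3459], t=(-0.1699, 0.4302, 5.2707)
after S1 (compose_se3): R=[-0.9181 0.3733 -0.1330; 0.0202 -0.2911 -0.9565; -0.3958 -0.8809 0.2597], t=(2.4877, -1.3316, 3.6879)
after S2 (rot_of_se3): [-0.9181 0.3733 -0.1330; 0.0202 -0.2911 -0.9565; -0.3958 -0.8809 0.2597]
after S3 (compose_so3): [0.1079 0.4043 -0.9082; -0.5076 -0.7631 -0.4000; -0.8548 0.5041 0.1229]
after S4 (compose_so3): [0.5180 0.3316 -0.7885; -0.3165 -0.7821 -0.5368; -0.7947 0.5276 -0.3001]

rotation (axis_angle) = ((0.8541, 0.0050, -0.5201), 2.4689)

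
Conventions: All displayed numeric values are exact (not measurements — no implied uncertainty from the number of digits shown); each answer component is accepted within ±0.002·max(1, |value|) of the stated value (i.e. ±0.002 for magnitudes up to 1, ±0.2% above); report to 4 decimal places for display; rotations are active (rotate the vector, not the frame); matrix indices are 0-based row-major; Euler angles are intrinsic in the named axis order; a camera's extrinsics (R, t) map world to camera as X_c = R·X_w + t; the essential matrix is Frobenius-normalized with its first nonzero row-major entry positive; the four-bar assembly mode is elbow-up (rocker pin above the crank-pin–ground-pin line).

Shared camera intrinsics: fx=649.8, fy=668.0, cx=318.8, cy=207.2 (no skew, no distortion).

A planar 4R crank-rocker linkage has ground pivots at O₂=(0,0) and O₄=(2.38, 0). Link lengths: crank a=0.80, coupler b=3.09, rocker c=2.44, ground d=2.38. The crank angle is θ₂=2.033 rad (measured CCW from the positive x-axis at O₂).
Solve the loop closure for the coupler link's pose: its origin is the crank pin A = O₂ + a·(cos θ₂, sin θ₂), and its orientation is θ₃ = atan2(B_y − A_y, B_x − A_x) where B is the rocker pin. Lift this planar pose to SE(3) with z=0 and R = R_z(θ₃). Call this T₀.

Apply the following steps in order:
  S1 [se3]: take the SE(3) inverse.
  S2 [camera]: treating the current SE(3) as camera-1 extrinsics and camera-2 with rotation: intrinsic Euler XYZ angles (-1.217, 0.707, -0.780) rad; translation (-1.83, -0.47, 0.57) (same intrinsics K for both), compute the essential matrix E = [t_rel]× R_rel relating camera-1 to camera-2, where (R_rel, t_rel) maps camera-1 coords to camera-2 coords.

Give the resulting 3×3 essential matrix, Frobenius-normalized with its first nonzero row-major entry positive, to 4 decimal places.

source (fourbar_fk): coupler pose = R=[0.8312 -0.5560 0.0000; 0.5560 0.8312 0.0000; 0.0000 0.0000 1.0000], t=(-0.3567, 0.7161, 0.0000)
after S1 (invert_se3): R=[0.8312 0.5560 0.0000; -0.5560 0.8312 0.0000; 0.0000 0.0000 1.0000], t=(-0.1016, -0.7935, 0.0000)
after S2 (essential): [0.0488 -0.1635 -0.0198; 0.0920 0.6730 -0.1266; -0.5675 0.1326 0.3917]

matrix = [0.0488 -0.1635 -0.0198; 0.0920 0.6730 -0.1266; -0.5675 0.1326 0.3917]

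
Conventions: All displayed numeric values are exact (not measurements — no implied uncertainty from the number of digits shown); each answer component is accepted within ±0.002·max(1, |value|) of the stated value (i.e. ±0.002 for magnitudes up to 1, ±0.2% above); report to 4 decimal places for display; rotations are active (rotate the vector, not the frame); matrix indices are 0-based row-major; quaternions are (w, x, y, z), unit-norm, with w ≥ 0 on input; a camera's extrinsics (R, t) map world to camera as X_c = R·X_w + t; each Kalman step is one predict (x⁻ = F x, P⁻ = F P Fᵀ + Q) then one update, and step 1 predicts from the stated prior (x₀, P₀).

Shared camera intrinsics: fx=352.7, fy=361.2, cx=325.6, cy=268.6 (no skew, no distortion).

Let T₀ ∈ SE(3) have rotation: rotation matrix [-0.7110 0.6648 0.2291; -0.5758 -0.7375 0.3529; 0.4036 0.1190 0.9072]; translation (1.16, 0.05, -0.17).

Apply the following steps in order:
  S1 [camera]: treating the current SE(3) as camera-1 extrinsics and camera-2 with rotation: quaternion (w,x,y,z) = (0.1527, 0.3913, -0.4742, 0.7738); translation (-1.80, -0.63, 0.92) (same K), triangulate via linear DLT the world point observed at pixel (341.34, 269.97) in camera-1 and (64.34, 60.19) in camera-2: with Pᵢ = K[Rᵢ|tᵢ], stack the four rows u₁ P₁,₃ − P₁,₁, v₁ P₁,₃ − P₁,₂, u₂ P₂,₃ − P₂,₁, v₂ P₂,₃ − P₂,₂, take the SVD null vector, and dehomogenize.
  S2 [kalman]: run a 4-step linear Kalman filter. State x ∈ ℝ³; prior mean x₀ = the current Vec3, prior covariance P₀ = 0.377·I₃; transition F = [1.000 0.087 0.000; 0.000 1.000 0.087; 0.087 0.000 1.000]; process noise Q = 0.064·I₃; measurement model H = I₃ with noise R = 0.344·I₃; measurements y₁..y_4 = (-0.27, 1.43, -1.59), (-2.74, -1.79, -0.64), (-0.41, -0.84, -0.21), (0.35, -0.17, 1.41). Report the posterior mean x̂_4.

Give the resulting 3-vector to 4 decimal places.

after S1 (triangulate): (1.4084, -0.5222, 1.0792)
after S2 (kf_track): (-0.3466, -0.4446, 0.2017)

result = (-0.3466, -0.4446, 0.2017)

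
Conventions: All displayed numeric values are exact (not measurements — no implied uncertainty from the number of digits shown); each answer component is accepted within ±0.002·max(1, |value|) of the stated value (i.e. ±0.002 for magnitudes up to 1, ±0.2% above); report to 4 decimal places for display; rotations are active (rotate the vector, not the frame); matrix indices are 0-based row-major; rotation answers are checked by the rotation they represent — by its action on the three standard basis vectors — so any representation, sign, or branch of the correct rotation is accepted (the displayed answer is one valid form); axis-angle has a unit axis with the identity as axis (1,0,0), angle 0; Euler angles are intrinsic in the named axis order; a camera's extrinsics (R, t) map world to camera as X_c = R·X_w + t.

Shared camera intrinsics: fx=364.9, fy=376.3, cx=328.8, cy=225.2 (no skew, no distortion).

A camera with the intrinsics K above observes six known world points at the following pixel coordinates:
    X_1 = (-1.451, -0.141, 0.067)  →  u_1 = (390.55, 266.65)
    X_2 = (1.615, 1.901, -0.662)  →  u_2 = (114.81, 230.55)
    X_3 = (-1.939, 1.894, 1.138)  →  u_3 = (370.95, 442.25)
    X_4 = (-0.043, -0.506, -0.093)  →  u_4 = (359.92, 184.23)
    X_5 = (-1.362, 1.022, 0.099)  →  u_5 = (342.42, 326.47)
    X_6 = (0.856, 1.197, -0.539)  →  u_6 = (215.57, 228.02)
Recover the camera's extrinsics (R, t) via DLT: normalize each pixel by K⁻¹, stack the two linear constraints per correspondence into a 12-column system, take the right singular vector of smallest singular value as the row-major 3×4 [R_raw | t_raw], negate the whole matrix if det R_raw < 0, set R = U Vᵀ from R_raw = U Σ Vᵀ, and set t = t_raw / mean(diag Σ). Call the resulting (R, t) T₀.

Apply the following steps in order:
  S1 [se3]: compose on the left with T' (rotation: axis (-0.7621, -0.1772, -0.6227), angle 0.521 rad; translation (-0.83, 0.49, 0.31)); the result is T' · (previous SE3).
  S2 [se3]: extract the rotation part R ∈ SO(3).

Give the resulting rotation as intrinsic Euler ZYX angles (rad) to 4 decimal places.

source (pnp_recover): camera pose = R=[-0.4776 -0.6368 0.6053; -0.6073 0.7371 0.2963; -0.6349 -0.2261 -0.7388], t=(0.1400, -0.1700, 4.7909)
after S1 (compose_se3): R=[-0.6341 -0.3540 0.6875; -0.6399 0.7393 -0.2096; -0.4340 -0.5728 -0.6953], t=(-0.8744, 2.1884, 4.7949)
after S2 (rot_of_se3): [-0.6341 -0.3540 0.6875; -0.6399 0.7393 -0.2096; -0.4340 -0.5728 -0.6953]

rotation (euler_zyx) = (-2.3516, 0.4490, -2.4525)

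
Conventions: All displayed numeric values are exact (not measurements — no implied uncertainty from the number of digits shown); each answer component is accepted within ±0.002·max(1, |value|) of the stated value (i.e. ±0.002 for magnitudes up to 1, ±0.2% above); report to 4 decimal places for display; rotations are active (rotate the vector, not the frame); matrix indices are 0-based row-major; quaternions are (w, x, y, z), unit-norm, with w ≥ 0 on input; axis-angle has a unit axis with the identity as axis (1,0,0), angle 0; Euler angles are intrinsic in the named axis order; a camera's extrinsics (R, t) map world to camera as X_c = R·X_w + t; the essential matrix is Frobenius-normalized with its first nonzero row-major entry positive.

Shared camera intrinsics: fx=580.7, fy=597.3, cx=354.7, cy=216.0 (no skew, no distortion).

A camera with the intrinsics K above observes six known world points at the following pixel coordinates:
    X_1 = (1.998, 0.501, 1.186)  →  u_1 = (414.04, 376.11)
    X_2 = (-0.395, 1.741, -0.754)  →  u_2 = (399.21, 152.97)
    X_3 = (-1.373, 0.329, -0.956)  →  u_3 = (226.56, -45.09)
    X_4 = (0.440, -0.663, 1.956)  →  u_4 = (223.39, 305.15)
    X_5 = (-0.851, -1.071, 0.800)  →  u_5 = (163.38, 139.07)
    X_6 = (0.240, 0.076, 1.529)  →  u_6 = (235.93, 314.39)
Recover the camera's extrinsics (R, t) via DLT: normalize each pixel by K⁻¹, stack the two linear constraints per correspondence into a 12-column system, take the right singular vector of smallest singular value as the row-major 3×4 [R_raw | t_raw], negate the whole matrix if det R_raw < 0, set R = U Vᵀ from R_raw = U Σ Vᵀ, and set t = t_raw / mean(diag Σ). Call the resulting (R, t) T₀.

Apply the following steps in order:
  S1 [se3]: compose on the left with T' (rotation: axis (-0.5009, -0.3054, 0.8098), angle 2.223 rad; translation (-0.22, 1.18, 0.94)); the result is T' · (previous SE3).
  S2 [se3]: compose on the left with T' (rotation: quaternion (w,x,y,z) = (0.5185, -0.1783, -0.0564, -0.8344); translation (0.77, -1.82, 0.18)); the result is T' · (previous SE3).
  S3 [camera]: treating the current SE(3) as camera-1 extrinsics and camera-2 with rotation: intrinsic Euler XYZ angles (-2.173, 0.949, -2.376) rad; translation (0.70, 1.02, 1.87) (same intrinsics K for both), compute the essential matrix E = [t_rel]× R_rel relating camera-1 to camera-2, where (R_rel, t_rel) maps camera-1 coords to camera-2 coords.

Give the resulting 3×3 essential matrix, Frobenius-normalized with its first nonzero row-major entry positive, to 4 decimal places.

matrix = [0.1346 0.2999 -0.3746; 0.4888 -0.4602 -0.2212; -0.1148 -0.3217 0.3680]

source (pnp_recover): camera pose = R=[0.7644 0.2752 -0.5831; 0.4059 0.4973 0.7668; 0.5010 -0.8228 0.2684], t=(-0.3901, -0.4401, 4.8002)
after S1 (compose_se3): R=[-0.7654 0.4822 -0.4263; 0.4947 0.0170 -0.8689; -0.4117 -0.8759 -0.2515], t=(-4.2595, 1.0375, 3.5950)
after S2 (compose_se3): R=[0.6448 -0.3866 -0.6594; 0.3064 -0.6596 0.6863; -0.7003 -0.6445 -0.3069], t=(4.2465, 2.3098, 1.9129)
after S3 (essential): [0.1346 0.2999 -0.3746; 0.4888 -0.4602 -0.2212; -0.1148 -0.3217 0.3680]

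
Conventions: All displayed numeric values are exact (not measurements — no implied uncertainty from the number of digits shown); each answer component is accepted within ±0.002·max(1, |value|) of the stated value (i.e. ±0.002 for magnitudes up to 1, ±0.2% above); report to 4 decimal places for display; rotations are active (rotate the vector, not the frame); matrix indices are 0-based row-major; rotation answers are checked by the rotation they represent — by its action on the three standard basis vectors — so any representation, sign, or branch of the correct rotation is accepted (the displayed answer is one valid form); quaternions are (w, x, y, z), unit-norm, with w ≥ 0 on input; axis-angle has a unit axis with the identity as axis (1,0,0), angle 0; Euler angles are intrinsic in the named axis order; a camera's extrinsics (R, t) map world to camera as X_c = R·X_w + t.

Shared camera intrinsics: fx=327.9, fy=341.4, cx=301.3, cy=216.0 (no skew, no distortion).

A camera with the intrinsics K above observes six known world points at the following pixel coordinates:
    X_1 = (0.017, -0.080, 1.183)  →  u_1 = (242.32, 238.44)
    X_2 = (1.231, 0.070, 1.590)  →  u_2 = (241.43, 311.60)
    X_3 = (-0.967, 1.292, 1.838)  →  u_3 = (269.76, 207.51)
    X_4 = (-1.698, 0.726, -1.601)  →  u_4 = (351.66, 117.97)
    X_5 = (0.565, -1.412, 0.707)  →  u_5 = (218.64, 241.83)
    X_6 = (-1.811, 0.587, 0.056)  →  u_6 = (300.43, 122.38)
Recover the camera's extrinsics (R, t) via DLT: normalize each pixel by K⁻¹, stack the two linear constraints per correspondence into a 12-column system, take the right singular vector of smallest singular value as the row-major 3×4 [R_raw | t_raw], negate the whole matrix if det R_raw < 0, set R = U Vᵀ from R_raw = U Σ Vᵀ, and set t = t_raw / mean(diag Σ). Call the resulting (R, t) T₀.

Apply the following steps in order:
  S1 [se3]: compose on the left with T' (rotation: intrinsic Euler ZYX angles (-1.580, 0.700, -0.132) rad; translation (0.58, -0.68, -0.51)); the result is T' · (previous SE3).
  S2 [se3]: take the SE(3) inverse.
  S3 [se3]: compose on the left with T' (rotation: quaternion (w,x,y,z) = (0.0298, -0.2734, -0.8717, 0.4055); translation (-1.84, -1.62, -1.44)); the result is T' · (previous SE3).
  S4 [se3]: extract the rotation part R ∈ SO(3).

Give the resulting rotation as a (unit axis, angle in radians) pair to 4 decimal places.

source (pnp_recover): camera pose = R=[0.0760 0.8094 -0.5823; 0.9330 0.1483 0.3279; 0.3518 -0.5682 -0.7439], t=(-0.3201, 0.0000, 6.7913)
after S1 (compose_se3): R=[0.9693 0.0700 0.2358; -0.2126 -0.2443 0.9461; 0.1238 -0.9672 -0.2219], t=(1.4362, -4.7803, 4.8453)
after S2 (invert_se3): R=[0.9693 -0.2126 0.1238; 0.0700 -0.2443 -0.9672; 0.2358 0.9461 -0.2219], t=(-3.0082, 3.4179, 5.2592)
after S3 (compose_se3): R=[-0.8555 -0.1891 -0.4820; 0.3591 -0.8874 -0.2892; -0.3731 -0.4205 0.8271], t=(0.8203, -4.9763, -6.9216)
after S4 (rot_of_se3): [-0.8555 -0.1891 -0.4820; 0.3591 -0.8874 -0.2892; -0.3731 -0.4205 0.8271]

rotation (axis_angle) = ((-0.2287, -0.1898, 0.9548), 2.8504)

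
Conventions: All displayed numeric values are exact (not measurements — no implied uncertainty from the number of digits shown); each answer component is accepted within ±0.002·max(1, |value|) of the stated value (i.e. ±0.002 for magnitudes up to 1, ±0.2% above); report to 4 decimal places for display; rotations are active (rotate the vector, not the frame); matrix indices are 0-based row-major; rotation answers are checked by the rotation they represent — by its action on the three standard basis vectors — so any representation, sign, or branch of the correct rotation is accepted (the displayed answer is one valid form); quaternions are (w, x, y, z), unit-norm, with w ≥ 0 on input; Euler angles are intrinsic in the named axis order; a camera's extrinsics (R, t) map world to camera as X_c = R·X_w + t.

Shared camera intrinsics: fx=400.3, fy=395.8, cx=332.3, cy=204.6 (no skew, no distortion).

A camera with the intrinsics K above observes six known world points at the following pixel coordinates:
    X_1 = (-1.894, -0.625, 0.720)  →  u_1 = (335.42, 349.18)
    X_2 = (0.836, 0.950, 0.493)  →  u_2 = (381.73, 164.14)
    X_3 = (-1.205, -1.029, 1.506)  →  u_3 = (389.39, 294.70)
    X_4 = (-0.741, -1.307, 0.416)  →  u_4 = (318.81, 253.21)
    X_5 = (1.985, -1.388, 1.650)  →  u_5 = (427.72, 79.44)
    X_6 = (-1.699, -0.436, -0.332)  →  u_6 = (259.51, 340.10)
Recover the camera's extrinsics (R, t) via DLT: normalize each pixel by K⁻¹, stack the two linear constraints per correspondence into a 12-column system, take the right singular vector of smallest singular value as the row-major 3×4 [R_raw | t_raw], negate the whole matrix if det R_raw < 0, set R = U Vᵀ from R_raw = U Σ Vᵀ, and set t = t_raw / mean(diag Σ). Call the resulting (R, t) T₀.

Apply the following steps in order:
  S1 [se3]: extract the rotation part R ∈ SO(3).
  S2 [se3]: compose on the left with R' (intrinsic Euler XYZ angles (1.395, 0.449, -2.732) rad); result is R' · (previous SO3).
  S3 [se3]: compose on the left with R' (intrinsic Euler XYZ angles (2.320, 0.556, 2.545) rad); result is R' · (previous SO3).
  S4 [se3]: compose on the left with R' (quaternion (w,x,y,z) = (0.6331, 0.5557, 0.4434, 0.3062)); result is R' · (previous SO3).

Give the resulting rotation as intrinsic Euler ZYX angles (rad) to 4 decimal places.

rotation (euler_zyx) = (1.8220, 0.2796, 1.1717)

source (pnp_recover): camera pose = R=[0.1364 0.1503 0.9792; -0.9746 0.1974 0.1054; -0.1774 -0.9687 0.1734], t=(-0.3100, 0.2200, 4.4600)
after S1 (rot_of_se3): [0.1364 0.1503 0.9792; -0.9746 0.1974 0.1054; -0.1774 -0.9687 0.1734]
after S2 (compose_so3): [-0.5394 -0.4739 -0.6961; 0.0849 0.7918 -0.6048; 0.8378 -0.3853 -0.3869]
after S3 (compose_so3): [0.7806 -0.2483 0.5735; -0.1128 0.8466 0.5201; -0.6147 -0.4707 0.6329]
after S4 (compose_so3): [-0.2389 -0.4396 0.8659; 0.9310 0.1498 0.3329; -0.2760 0.8856 0.3735]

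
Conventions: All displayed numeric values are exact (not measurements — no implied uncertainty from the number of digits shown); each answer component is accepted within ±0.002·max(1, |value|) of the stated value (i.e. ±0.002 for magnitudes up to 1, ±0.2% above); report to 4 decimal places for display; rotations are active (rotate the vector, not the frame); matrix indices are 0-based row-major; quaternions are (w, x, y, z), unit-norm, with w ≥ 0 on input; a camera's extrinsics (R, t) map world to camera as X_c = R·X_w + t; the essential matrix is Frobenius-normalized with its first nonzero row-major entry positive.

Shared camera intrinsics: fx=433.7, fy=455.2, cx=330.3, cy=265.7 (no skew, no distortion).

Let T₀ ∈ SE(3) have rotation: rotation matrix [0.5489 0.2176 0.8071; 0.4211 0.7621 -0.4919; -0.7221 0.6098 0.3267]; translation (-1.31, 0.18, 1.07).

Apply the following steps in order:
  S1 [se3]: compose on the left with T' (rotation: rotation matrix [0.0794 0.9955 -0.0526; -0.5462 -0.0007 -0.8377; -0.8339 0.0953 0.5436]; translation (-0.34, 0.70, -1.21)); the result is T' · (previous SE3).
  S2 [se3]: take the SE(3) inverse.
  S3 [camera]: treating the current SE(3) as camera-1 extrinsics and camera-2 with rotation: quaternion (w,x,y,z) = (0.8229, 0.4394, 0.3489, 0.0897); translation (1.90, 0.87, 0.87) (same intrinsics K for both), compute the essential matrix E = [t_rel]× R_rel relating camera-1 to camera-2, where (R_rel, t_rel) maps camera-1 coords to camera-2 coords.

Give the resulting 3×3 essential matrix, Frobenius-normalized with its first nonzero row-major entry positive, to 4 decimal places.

matrix = [0.4553 0.0676 -0.0122; -0.1194 -0.6701 0.0437; -0.5275 0.2111 -0.0038]

after S1 (compose_se3): R=[0.5007 0.7438 -0.4427; 0.3048 -0.6302 -0.7141; -0.8102 0.2226 -0.5423], t=(-0.3212, 0.5190, 0.4812)
after S2 (invert_se3): R=[0.5007 0.3048 -0.8102; 0.7438 -0.6302 0.2226; -0.4427 -0.7141 -0.5423], t=(0.3925, 0.4588, 0.4894)
after S3 (essential): [0.4553 0.0676 -0.0122; -0.1194 -0.6701 0.0437; -0.5275 0.2111 -0.0038]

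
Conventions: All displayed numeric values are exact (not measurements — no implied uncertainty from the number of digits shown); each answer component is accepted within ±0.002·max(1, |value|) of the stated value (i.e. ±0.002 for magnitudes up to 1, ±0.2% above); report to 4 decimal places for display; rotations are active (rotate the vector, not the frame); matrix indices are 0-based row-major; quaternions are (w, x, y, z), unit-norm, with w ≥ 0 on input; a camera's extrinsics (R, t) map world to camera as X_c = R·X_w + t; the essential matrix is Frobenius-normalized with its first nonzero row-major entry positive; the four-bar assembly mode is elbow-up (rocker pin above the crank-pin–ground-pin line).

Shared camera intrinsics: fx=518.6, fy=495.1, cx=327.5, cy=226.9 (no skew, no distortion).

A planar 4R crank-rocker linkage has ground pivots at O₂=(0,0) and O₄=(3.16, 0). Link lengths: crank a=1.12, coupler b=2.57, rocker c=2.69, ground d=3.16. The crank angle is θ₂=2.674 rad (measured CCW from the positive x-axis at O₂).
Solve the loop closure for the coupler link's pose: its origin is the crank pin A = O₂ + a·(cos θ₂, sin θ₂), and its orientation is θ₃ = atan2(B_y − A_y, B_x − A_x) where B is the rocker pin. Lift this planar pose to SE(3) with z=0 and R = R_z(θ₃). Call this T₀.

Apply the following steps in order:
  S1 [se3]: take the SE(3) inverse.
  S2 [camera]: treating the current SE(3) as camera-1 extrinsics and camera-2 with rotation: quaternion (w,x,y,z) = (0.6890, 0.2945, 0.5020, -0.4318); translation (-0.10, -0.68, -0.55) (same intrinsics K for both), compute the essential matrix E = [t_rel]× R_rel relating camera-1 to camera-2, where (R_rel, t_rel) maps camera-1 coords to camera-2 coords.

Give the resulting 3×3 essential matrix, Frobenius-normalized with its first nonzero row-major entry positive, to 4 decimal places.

matrix = [0.1999 -0.4194 0.4093; 0.6077 0.2417 0.1416; 0.1228 0.3449 -0.1867]

source (fourbar_fk): coupler pose = R=[0.8547 -0.5191 0.0000; 0.5191 0.8547 0.0000; 0.0000 0.0000 1.0000], t=(-0.9998, 0.5048, 0.0000)
after S1 (invert_se3): R=[0.8547 0.5191 0.0000; -0.5191 0.8547 0.0000; 0.0000 0.0000 1.0000], t=(0.5924, -0.9505, 0.0000)
after S2 (essential): [0.1999 -0.4194 0.4093; 0.6077 0.2417 0.1416; 0.1228 0.3449 -0.1867]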